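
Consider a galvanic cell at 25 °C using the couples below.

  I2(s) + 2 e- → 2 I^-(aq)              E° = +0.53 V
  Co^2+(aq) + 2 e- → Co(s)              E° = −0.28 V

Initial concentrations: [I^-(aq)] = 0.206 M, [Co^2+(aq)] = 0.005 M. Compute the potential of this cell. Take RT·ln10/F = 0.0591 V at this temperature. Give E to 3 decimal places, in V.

+0.919 V

The I₂/I⁻ couple has the more positive E°, so it is the cathode; Co²⁺/Co is the anode.
The standard potential is +0.53 − (−0.28) = +0.81 V and the balanced reaction transfers n = 2 electrons.
Balancing gives I2(s) + Co(s) → 2 I^-(aq) + Co^2+(aq); hence Q = [I^-(aq)]^2·[Co^2+(aq)] = 0.000212 (log Q = −3.673).
Applying E = E° − (RT ln10/nF)·log Q gives +0.81 − (0.0591/2)(−3.673) = +0.919 V.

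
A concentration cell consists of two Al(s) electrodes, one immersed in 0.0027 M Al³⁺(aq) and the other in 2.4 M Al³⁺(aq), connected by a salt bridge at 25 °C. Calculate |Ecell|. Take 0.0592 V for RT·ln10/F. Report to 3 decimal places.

For a concentration cell E°cell = 0, since both electrodes use the same couple.
The compartment with the higher Al³⁺(aq) concentration (2.4 M) acts as the cathode; ions are reduced there and produced at the dilute (0.0027 M) anode.
With n = 3, Ecell = −(0.0592/3)·log([dilute]/[conc]) = −(0.0592/3)·log(0.0027/2.4) = +0.058 V.

0.058 V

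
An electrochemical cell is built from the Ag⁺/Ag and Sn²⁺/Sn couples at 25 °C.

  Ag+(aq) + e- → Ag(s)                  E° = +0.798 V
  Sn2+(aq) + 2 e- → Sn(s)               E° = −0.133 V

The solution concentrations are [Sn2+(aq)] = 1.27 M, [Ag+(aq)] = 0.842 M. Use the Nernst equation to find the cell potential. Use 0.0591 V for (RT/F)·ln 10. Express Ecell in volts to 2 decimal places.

Since E°(Ag⁺/Ag) > E°(Sn²⁺/Sn), Ag⁺/Ag serves as the cathode.
E°cell = +0.798 − (−0.133) = +0.931 V, with n = 2 electrons transferred.
The balanced reaction is 2 Ag+(aq) + Sn(s) → 2 Ag(s) + Sn2+(aq), so Q = [Sn2+(aq)] / [Ag+(aq)]^2 = 1.79 and log Q = 0.253.
Applying E = E° − (RT ln10/nF)·log Q gives +0.931 − (0.0591/2)(0.253) = +0.92 V.

+0.92 V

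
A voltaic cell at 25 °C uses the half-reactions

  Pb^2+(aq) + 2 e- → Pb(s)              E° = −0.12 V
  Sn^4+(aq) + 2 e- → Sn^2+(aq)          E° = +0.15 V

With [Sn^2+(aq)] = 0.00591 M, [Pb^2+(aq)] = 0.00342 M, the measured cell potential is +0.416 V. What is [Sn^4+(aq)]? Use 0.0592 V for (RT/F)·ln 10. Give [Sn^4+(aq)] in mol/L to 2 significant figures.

1.7 M

With Sn⁴⁺/Sn²⁺ at the cathode and Pb²⁺/Pb at the anode, E°cell = +0.15 − (−0.12) = +0.27 V (n = 2).
Since E = E° − (0.0592/n)·log Q, log Q = n(E° − E)/0.0592 = −4.932.
The balanced reaction is Sn^4+(aq) + Pb(s) → Sn^2+(aq) + Pb^2+(aq), so Q = ([Sn^2+(aq)]·[Pb^2+(aq)]) / [Sn^4+(aq)].
Substituting the known concentrations and solving, log [Sn^4+(aq)] = 0.238 and [Sn^4+(aq)] = 1.7 M.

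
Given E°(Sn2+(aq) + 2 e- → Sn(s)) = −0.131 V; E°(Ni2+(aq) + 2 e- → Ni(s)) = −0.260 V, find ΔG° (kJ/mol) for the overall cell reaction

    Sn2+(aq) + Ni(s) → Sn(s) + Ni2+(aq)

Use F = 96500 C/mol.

In the reaction as written Sn2+(aq) is reduced, so the Sn²⁺/Sn couple is the cathode and Ni²⁺/Ni is the anode.
E°cell = −0.131 − (−0.260) = +0.129 V; balancing electrons gives n = 2.
ΔG° = −nFE°cell = −(2)(96500)(+0.129) J/mol = −24.9 kJ/mol.

−24.9 kJ/mol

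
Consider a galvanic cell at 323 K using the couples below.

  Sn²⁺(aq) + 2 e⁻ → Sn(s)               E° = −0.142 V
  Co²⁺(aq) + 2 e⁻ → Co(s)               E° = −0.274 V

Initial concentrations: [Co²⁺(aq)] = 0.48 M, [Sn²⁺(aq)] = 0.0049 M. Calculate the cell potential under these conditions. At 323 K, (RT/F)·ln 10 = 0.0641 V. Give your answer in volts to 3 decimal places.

+0.068 V

Sn²⁺/Sn is reduced (cathode, E° = −0.142 V) and Co²⁺/Co is oxidized (anode).
E°cell = E°cat − E°an = −0.142 − (−0.274) = +0.132 V; n = 2.
The balanced reaction is Sn²⁺(aq) + Co(s) → Sn(s) + Co²⁺(aq), so Q = [Co²⁺(aq)] / [Sn²⁺(aq)] = 98 and log Q = 1.991.
E = E° − (0.0641/n)·log Q = +0.132 − (0.0641/2)(1.991) = +0.068 V.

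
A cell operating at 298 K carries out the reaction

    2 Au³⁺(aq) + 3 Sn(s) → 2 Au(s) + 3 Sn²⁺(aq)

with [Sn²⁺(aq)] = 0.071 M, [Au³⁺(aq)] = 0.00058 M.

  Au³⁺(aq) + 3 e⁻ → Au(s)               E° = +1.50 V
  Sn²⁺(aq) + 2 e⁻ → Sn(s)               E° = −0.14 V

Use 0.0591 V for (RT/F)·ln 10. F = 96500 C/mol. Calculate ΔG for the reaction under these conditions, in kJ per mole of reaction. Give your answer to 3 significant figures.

−932 kJ/mol

E°cell = +1.50 − (−0.14) = +1.64 V; the balanced reaction transfers n = 6 electrons.
Q = [Sn²⁺(aq)]^3 / [Au³⁺(aq)]^2 = 1.06×10^3, so log Q = 3.027 and E = +1.64 − (0.0591/6)(3.027) = +1.6102 V.
Finally ΔG = −nFE = −(6)(96500 C/mol)(+1.6102 V) = −932 kJ/mol.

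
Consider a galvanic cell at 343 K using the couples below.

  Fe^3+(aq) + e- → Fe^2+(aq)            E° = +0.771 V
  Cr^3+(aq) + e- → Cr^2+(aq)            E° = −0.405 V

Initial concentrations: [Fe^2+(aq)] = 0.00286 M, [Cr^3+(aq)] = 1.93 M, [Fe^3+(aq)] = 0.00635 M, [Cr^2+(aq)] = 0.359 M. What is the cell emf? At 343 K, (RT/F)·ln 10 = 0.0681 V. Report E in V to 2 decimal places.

+1.15 V

Fe³⁺/Fe²⁺ is reduced (cathode, E° = +0.771 V) and Cr³⁺/Cr²⁺ is oxidized (anode).
The standard potential is +0.771 − (−0.405) = +1.176 V and the balanced reaction transfers n = 1 electron.
For the overall reaction Fe^3+(aq) + Cr^2+(aq) → Fe^2+(aq) + Cr^3+(aq), Q = ([Fe^2+(aq)]·[Cr^3+(aq)]) / ([Fe^3+(aq)]·[Cr^2+(aq)]) = 2.42, giving log Q = 0.384.
E = E° − (0.0681/n)·log Q = +1.176 − (0.0681/1)(0.384) = +1.15 V.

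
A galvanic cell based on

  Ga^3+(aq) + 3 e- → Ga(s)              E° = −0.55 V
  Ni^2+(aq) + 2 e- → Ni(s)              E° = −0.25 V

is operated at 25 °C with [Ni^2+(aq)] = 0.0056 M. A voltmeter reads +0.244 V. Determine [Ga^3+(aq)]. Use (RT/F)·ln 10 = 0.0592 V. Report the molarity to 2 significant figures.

The Ni²⁺/Ni couple has the larger reduction potential, so it is the cathode: E°cell = −0.25 − (−0.55) = +0.30 V and n = 6.
Rearranging E = E° − (0.0592/n)·log Q gives log Q = 6(+0.30 − (+0.244))/0.0592 = 5.676.
The balanced reaction is 3 Ni^2+(aq) + 2 Ga(s) → 3 Ni(s) + 2 Ga^3+(aq), so Q = [Ga^3+(aq)]^2 / [Ni^2+(aq)]^3.
Substituting the known concentrations and solving, log [Ga^3+(aq)] = −0.540 and [Ga^3+(aq)] = 0.29 M.

0.29 M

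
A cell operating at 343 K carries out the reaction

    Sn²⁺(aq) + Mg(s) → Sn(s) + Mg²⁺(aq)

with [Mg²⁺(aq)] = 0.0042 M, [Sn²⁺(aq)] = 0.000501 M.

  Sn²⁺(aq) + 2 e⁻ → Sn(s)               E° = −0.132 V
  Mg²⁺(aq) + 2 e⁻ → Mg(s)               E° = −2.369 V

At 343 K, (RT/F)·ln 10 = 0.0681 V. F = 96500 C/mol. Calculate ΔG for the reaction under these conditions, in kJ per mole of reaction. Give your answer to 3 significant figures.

−426 kJ/mol

E°cell = −0.132 − (−2.369) = +2.237 V; the balanced reaction transfers n = 2 electrons.
Here Q = [Mg²⁺(aq)] / [Sn²⁺(aq)] = 8.38 (log Q = 0.923), giving E = +2.237 − (0.0681/2)·(0.923) = +2.2056 V.
Finally ΔG = −nFE = −(2)(96500 C/mol)(+2.2056 V) = −426 kJ/mol.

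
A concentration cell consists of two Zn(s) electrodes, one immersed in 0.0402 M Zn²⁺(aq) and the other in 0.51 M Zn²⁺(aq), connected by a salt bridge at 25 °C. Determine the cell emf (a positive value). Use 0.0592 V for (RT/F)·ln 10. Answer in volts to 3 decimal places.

For a concentration cell E°cell = 0, since both electrodes use the same couple.
The compartment with the higher Zn²⁺(aq) concentration (0.51 M) acts as the cathode; ions are reduced there and produced at the dilute (0.0402 M) anode.
With n = 2, Ecell = −(0.0592/2)·log([dilute]/[conc]) = −(0.0592/2)·log(0.0402/0.51) = +0.033 V.

0.033 V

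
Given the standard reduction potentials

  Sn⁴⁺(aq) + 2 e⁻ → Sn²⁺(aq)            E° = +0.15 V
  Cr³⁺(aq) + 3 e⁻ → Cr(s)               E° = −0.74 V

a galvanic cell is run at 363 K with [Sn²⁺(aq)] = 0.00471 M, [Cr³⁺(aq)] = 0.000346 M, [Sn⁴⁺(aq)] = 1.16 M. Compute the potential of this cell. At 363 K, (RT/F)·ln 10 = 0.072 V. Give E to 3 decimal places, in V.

The Sn⁴⁺/Sn²⁺ couple has the more positive E°, so it is the cathode; Cr³⁺/Cr is the anode.
The standard potential is +0.15 − (−0.74) = +0.89 V and the balanced reaction transfers n = 6 electrons.
For the overall reaction 3 Sn⁴⁺(aq) + 2 Cr(s) → 3 Sn²⁺(aq) + 2 Cr³⁺(aq), Q = ([Sn²⁺(aq)]^3·[Cr³⁺(aq)]^2) / [Sn⁴⁺(aq)]^3 = 8.01×10^−15, giving log Q = −14.096.
By the Nernst equation, E = +0.89 − (0.072/6)·(−14.096) = +1.059 V.

+1.059 V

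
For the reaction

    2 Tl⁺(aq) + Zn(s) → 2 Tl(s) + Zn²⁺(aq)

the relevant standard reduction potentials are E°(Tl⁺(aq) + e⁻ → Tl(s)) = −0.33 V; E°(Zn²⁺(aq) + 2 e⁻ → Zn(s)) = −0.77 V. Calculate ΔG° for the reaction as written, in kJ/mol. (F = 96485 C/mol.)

In the reaction as written Tl⁺(aq) is reduced, so the Tl⁺/Tl couple is the cathode and Zn²⁺/Zn is the anode.
E°cell = −0.33 − (−0.77) = +0.44 V; balancing electrons gives n = 2.
ΔG° = −nFE°cell = −(2)(96485)(+0.44) J/mol = −84.9 kJ/mol.

−84.9 kJ/mol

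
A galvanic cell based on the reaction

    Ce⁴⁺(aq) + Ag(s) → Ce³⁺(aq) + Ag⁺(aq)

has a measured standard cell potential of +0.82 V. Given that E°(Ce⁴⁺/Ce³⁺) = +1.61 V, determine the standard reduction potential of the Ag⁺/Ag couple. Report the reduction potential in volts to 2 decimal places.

+0.79 V

In the reaction as written the Ce⁴⁺/Ce³⁺ couple is reduced (cathode) and Ag⁺/Ag is oxidized (anode), so E°cell = E°(Ce⁴⁺/Ce³⁺) − E°(Ag⁺/Ag).
E°(Ag⁺/Ag) = E°(cathode) − E°cell = +1.61 − (+0.82) = +0.79 V.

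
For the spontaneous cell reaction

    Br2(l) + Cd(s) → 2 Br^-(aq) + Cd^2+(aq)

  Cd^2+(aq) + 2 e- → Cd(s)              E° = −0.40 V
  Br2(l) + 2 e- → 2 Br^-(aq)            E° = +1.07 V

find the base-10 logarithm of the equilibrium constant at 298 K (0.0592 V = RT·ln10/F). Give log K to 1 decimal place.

The Br₂/Br⁻ couple is reduced (cathode); E°cell = +1.07 − (−0.40) = +1.47 V with n = 2.
At equilibrium E = 0, so log K = nE°cell / 0.0592 = (2)(+1.47) / 0.0592 = 49.7.

log K = 49.7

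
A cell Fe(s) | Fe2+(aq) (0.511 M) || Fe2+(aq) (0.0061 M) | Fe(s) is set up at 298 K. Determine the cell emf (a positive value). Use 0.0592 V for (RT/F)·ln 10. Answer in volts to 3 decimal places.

For a concentration cell E°cell = 0, since both electrodes use the same couple.
The compartment with the higher Fe2+(aq) concentration (0.511 M) acts as the cathode; ions are reduced there and produced at the dilute (0.0061 M) anode.
With n = 2, Ecell = −(0.0592/2)·log([dilute]/[conc]) = −(0.0592/2)·log(0.0061/0.511) = +0.057 V.

0.057 V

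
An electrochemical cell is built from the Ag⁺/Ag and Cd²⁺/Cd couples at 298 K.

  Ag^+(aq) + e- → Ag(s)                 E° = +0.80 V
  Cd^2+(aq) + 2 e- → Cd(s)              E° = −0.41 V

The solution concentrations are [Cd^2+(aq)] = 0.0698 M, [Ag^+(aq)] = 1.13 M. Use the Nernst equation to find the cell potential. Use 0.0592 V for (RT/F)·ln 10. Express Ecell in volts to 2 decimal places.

Since E°(Ag⁺/Ag) > E°(Cd²⁺/Cd), Ag⁺/Ag serves as the cathode.
The standard potential is +0.80 − (−0.41) = +1.21 V and the balanced reaction transfers n = 2 electrons.
For the overall reaction 2 Ag^+(aq) + Cd(s) → 2 Ag(s) + Cd^2+(aq), Q = [Cd^2+(aq)] / [Ag^+(aq)]^2 = 0.0547, giving log Q = −1.262.
E = E° − (0.0592/n)·log Q = +1.21 − (0.0592/2)(−1.262) = +1.25 V.

+1.25 V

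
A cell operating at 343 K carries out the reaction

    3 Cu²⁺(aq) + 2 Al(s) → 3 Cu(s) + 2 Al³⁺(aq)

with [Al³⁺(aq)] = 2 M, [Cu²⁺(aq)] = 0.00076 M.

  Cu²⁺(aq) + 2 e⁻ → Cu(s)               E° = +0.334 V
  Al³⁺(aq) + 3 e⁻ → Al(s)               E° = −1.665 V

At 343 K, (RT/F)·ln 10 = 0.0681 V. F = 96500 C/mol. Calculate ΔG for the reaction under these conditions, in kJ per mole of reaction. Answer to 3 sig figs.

−1090 kJ/mol

E°cell = +0.334 − (−1.665) = +1.999 V; the balanced reaction transfers n = 6 electrons.
The reaction quotient is [Al³⁺(aq)]^2 / [Cu²⁺(aq)]^3 = 9.11×10^9; by Nernst, E = +1.999 − (0.0681/6)(9.960) = +1.8860 V.
Finally ΔG = −nFE = −(6)(96500 C/mol)(+1.8860 V) = −1090 kJ/mol.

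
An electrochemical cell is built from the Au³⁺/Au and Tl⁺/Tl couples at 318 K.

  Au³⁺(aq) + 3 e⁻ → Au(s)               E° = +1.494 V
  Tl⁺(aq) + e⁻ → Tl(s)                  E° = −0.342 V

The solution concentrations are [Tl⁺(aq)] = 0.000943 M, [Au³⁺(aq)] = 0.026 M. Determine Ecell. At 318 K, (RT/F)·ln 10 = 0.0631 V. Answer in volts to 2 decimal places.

Au³⁺/Au is reduced (cathode, E° = +1.494 V) and Tl⁺/Tl is oxidized (anode).
E°cell = +1.494 − (−0.342) = +1.836 V, with n = 3 electrons transferred.
The balanced reaction is Au³⁺(aq) + 3 Tl(s) → Au(s) + 3 Tl⁺(aq), so Q = [Tl⁺(aq)]^3 / [Au³⁺(aq)] = 3.23×10^−8 and log Q = −7.491.
By the Nernst equation, E = +1.836 − (0.0631/3)·(−7.491) = +1.99 V.

+1.99 V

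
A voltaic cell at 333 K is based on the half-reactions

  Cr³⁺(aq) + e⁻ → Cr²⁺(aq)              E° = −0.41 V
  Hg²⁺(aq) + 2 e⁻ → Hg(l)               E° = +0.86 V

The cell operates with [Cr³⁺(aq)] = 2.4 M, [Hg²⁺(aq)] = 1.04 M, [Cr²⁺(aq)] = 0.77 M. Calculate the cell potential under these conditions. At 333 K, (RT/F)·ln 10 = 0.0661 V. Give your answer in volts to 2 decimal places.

+1.24 V

Since E°(Hg²⁺/Hg) > E°(Cr³⁺/Cr²⁺), Hg²⁺/Hg serves as the cathode.
E°cell = +0.86 − (−0.41) = +1.27 V, with n = 2 electrons transferred.
The balanced reaction is Hg²⁺(aq) + 2 Cr²⁺(aq) → Hg(l) + 2 Cr³⁺(aq), so Q = [Cr³⁺(aq)]^2 / ([Hg²⁺(aq)]·[Cr²⁺(aq)]^2) = 9.34 and log Q = 0.970.
E = E° − (0.0661/n)·log Q = +1.27 − (0.0661/2)(0.970) = +1.24 V.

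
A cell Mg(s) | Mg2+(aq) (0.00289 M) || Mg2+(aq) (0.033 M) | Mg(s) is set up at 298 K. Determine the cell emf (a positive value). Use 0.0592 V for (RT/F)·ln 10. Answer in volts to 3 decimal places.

For a concentration cell E°cell = 0, since both electrodes use the same couple.
The compartment with the higher Mg2+(aq) concentration (0.033 M) acts as the cathode; ions are reduced there and produced at the dilute (0.00289 M) anode.
With n = 2, Ecell = −(0.0592/2)·log([dilute]/[conc]) = −(0.0592/2)·log(0.00289/0.033) = +0.031 V.

0.031 V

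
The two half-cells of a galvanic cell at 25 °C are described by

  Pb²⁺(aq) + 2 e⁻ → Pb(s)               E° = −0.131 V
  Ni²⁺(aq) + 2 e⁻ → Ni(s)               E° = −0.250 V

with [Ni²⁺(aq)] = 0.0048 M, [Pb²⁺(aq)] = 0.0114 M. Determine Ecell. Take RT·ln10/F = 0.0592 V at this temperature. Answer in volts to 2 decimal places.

Since E°(Pb²⁺/Pb) > E°(Ni²⁺/Ni), Pb²⁺/Pb serves as the cathode.
The standard potential is −0.131 − (−0.250) = +0.119 V and the balanced reaction transfers n = 2 electrons.
The balanced reaction is Pb²⁺(aq) + Ni(s) → Pb(s) + Ni²⁺(aq), so Q = [Ni²⁺(aq)] / [Pb²⁺(aq)] = 0.421 and log Q = −0.376.
Applying E = E° − (RT ln10/nF)·log Q gives +0.119 − (0.0592/2)(−0.376) = +0.13 V.

+0.13 V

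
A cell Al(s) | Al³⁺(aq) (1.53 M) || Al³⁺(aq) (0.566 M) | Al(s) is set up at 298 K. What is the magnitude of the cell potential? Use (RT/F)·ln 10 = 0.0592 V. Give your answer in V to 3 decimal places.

For a concentration cell E°cell = 0, since both electrodes use the same couple.
The compartment with the higher Al³⁺(aq) concentration (1.53 M) acts as the cathode; ions are reduced there and produced at the dilute (0.566 M) anode.
With n = 3, Ecell = −(0.0592/3)·log([dilute]/[conc]) = −(0.0592/3)·log(0.566/1.53) = +0.009 V.

0.009 V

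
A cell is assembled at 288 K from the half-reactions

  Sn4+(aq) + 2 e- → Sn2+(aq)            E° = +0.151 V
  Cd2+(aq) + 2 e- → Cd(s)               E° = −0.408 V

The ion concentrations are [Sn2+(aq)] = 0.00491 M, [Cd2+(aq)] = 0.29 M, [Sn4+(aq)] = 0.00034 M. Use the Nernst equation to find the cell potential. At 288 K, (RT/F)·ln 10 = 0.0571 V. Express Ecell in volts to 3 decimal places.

The Sn⁴⁺/Sn²⁺ couple has the more positive E°, so it is the cathode; Cd²⁺/Cd is the anode.
E°cell = +0.151 − (−0.408) = +0.559 V, with n = 2 electrons transferred.
For the overall reaction Sn4+(aq) + Cd(s) → Sn2+(aq) + Cd2+(aq), Q = ([Sn2+(aq)]·[Cd2+(aq)]) / [Sn4+(aq)] = 4.19, giving log Q = 0.622.
Applying E = E° − (RT ln10/nF)·log Q gives +0.559 − (0.0571/2)(0.622) = +0.541 V.

+0.541 V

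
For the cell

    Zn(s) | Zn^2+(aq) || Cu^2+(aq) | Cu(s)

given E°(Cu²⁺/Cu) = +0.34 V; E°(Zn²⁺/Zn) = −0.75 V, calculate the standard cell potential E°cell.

By convention the left-hand electrode in cell notation is the anode (oxidation) and the right-hand electrode is the cathode (reduction).
E°cell = E°(right) − E°(left) = +0.34 − (−0.75) = +1.09 V.

+1.09 V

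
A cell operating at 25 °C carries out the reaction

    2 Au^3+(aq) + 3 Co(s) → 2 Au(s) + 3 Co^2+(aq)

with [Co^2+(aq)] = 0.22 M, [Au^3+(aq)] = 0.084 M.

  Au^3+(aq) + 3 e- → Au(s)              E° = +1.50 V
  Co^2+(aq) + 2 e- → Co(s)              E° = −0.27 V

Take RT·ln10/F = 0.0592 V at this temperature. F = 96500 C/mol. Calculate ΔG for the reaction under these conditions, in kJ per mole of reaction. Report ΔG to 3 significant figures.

−1020 kJ/mol

With Au³⁺/Au reduced at the cathode, E°cell = +1.50 − (−0.27) = +1.77 V and n = 6.
Here Q = [Co^2+(aq)]^3 / [Au^3+(aq)]^2 = 1.51 (log Q = 0.179), giving E = +1.77 − (0.0592/6)·(0.179) = +1.7682 V.
Finally ΔG = −nFE = −(6)(96500 C/mol)(+1.7682 V) = −1020 kJ/mol.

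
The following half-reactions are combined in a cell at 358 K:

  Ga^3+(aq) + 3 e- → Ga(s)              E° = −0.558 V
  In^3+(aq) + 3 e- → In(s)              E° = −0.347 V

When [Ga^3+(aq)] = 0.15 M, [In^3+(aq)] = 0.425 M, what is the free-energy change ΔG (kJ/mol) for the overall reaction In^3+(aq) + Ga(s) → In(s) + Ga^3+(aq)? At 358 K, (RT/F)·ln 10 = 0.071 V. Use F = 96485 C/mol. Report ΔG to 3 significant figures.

With In³⁺/In reduced at the cathode, E°cell = −0.347 − (−0.558) = +0.211 V and n = 3.
Here Q = [Ga^3+(aq)] / [In^3+(aq)] = 0.353 (log Q = −0.452), giving E = +0.211 − (0.071/3)·(−0.452) = +0.2217 V.
ΔG = −nFE = −(3)(96485)(+0.2217) J/mol = −64.2 kJ/mol.

−64.2 kJ/mol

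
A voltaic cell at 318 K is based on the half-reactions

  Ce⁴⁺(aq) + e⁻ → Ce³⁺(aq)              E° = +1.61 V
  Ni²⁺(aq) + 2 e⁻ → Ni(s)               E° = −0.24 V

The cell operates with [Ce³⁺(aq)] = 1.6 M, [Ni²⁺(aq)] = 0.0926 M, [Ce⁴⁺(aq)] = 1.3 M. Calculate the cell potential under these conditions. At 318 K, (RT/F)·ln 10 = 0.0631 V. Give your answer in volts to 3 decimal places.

+1.877 V

Since E°(Ce⁴⁺/Ce³⁺) > E°(Ni²⁺/Ni), Ce⁴⁺/Ce³⁺ serves as the cathode.
E°cell = +1.61 − (−0.24) = +1.85 V, with n = 2 electrons transferred.
For the overall reaction 2 Ce⁴⁺(aq) + Ni(s) → 2 Ce³⁺(aq) + Ni²⁺(aq), Q = ([Ce³⁺(aq)]^2·[Ni²⁺(aq)]) / [Ce⁴⁺(aq)]^2 = 0.14, giving log Q = −0.853.
E = E° − (0.0631/n)·log Q = +1.85 − (0.0631/2)(−0.853) = +1.877 V.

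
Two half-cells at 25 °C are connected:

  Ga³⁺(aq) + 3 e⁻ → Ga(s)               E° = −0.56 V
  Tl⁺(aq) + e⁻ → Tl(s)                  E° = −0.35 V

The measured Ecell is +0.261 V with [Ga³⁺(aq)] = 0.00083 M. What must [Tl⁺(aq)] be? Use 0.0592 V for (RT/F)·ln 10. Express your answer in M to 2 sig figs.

The Tl⁺/Tl couple has the larger reduction potential, so it is the cathode: E°cell = −0.35 − (−0.56) = +0.21 V and n = 3.
Since E = E° − (0.0592/n)·log Q, log Q = n(E° − E)/0.0592 = −2.584.
Balancing electrons gives 3 Tl⁺(aq) + Ga(s) → 3 Tl(s) + Ga³⁺(aq); thus Q = [Ga³⁺(aq)] / [Tl⁺(aq)]^3.
Solving for the unknown gives log [Tl⁺(aq)] = −0.166, so [Tl⁺(aq)] ≈ 0.68 M.

0.68 M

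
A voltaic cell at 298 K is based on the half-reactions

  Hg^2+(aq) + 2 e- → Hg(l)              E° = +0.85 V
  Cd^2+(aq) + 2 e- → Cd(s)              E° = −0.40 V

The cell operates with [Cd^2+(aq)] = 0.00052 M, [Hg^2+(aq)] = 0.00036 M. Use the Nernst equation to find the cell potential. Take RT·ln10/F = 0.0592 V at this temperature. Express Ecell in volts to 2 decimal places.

The Hg²⁺/Hg couple has the more positive E°, so it is the cathode; Cd²⁺/Cd is the anode.
The standard potential is +0.85 − (−0.40) = +1.25 V and the balanced reaction transfers n = 2 electrons.
For the overall reaction Hg^2+(aq) + Cd(s) → Hg(l) + Cd^2+(aq), Q = [Cd^2+(aq)] / [Hg^2+(aq)] = 1.44, giving log Q = 0.160.
Applying E = E° − (RT ln10/nF)·log Q gives +1.25 − (0.0592/2)(0.160) = +1.25 V.

+1.25 V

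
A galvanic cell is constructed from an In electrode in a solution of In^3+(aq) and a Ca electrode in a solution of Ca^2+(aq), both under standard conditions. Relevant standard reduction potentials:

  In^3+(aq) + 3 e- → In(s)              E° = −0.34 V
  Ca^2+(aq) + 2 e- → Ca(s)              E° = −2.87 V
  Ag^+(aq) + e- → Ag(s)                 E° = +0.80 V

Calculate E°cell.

+2.53 V

Of the two couples in this cell, the one with the more positive reduction potential is reduced at the cathode: here that is In³⁺/In (−0.34 V); Ca²⁺/Ca (−2.87 V) is the anode.
E°cell = E°(cathode) − E°(anode) = −0.34 − (−2.87) = +2.53 V.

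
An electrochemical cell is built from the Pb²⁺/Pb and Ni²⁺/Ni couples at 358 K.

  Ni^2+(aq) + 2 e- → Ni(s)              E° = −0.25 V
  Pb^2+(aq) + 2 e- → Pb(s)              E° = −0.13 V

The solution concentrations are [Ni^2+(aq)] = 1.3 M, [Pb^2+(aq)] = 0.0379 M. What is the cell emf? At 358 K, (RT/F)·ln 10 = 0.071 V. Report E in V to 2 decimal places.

Since E°(Pb²⁺/Pb) > E°(Ni²⁺/Ni), Pb²⁺/Pb serves as the cathode.
The standard potential is −0.13 − (−0.25) = +0.12 V and the balanced reaction transfers n = 2 electrons.
The balanced reaction is Pb^2+(aq) + Ni(s) → Pb(s) + Ni^2+(aq), so Q = [Ni^2+(aq)] / [Pb^2+(aq)] = 34.3 and log Q = 1.535.
By the Nernst equation, E = +0.12 − (0.071/2)·(1.535) = +0.07 V.

+0.07 V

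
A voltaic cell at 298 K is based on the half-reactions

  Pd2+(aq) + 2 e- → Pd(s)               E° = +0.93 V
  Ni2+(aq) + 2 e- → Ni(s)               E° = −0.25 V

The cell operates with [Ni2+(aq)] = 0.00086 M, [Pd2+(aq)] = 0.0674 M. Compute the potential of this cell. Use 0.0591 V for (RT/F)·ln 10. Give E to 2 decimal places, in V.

Pd²⁺/Pd is reduced (cathode, E° = +0.93 V) and Ni²⁺/Ni is oxidized (anode).
E°cell = +0.93 − (−0.25) = +1.18 V, with n = 2 electrons transferred.
The balanced reaction is Pd2+(aq) + Ni(s) → Pd(s) + Ni2+(aq), so Q = [Ni2+(aq)] / [Pd2+(aq)] = 0.0128 and log Q = −1.894.
Applying E = E° − (RT ln10/nF)·log Q gives +1.18 − (0.0591/2)(−1.894) = +1.24 V.

+1.24 V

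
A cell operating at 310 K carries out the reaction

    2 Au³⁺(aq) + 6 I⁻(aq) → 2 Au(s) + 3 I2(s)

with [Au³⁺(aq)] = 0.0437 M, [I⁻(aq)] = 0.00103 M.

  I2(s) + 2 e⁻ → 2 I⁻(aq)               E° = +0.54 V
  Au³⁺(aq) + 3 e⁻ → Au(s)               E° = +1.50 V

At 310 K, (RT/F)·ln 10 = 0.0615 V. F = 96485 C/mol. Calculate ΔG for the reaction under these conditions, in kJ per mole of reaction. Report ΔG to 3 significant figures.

−433 kJ/mol

With Au³⁺/Au reduced at the cathode, E°cell = +1.50 − (+0.54) = +0.96 V and n = 6.
The reaction quotient is 1 / ([Au³⁺(aq)]^2·[I⁻(aq)]^6) = 4.39×10^20; by Nernst, E = +0.96 − (0.0615/6)(20.642) = +0.7484 V.
Then ΔG = −nFE = −6 × 96485 × +0.7484 J/mol = −433 kJ/mol.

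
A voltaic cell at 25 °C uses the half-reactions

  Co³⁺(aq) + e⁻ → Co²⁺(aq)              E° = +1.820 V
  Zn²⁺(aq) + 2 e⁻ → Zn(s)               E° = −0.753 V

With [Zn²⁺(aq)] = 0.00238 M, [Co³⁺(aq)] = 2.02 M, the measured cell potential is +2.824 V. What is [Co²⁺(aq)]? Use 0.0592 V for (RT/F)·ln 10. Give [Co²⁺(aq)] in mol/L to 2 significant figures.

0.0024 M

Co³⁺/Co²⁺ is the cathode (higher E°); E°cell = +1.820 − (−0.753) = +2.573 V with n = 2.
Since E = E° − (0.0592/n)·log Q, log Q = n(E° − E)/0.0592 = −8.480.
Balancing electrons gives 2 Co³⁺(aq) + Zn(s) → 2 Co²⁺(aq) + Zn²⁺(aq); thus Q = ([Co²⁺(aq)]^2·[Zn²⁺(aq)]) / [Co³⁺(aq)]^2.
Substituting the known concentrations and solving, log [Co²⁺(aq)] = −2.623 and [Co²⁺(aq)] = 0.0024 M.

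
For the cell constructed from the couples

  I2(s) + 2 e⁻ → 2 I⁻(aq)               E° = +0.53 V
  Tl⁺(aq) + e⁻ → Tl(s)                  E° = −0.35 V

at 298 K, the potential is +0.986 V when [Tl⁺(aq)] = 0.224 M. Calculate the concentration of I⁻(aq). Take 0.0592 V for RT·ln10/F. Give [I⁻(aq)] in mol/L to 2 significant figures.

0.072 M

I₂/I⁻ is the cathode (higher E°); E°cell = +0.53 − (−0.35) = +0.88 V with n = 2.
From the Nernst equation, log Q = n(E° − E)/0.0592 = 2·(+0.88 − (+0.986))/0.0592 = −3.581.
Balancing electrons gives I2(s) + 2 Tl(s) → 2 I⁻(aq) + 2 Tl⁺(aq); thus Q = [I⁻(aq)]^2·[Tl⁺(aq)]^2.
Solving for the unknown gives log [I⁻(aq)] = −1.141, so [I⁻(aq)] ≈ 0.072 M.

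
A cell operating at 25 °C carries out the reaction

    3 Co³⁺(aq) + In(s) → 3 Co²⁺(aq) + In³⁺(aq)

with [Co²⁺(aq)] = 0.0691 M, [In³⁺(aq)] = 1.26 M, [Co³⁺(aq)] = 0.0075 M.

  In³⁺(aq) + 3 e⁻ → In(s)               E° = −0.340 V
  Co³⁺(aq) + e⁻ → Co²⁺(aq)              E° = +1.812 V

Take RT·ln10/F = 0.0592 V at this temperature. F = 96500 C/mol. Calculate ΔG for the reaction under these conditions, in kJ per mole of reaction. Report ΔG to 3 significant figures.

−606 kJ/mol

With Co³⁺/Co²⁺ reduced at the cathode, E°cell = +1.812 − (−0.340) = +2.152 V and n = 3.
The reaction quotient is ([Co²⁺(aq)]^3·[In³⁺(aq)]) / [Co³⁺(aq)]^3 = 985; by Nernst, E = +2.152 − (0.0592/3)(2.994) = +2.0929 V.
Finally ΔG = −nFE = −(3)(96500 C/mol)(+2.0929 V) = −606 kJ/mol.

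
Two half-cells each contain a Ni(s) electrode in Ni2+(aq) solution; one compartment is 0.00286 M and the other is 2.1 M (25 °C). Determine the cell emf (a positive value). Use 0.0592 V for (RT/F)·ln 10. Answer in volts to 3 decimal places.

For a concentration cell E°cell = 0, since both electrodes use the same couple.
The compartment with the higher Ni2+(aq) concentration (2.1 M) acts as the cathode; ions are reduced there and produced at the dilute (0.00286 M) anode.
With n = 2, Ecell = −(0.0592/2)·log([dilute]/[conc]) = −(0.0592/2)·log(0.00286/2.1) = +0.085 V.

0.085 V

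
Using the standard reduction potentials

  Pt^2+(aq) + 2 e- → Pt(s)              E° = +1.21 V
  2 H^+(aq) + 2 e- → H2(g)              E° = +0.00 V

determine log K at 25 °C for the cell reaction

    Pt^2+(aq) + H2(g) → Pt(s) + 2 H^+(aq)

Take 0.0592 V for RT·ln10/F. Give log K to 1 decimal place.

The Pt²⁺/Pt couple is reduced (cathode); E°cell = +1.21 − (+0.00) = +1.21 V with n = 2.
At equilibrium E = 0, so log K = nE°cell / 0.0592 = (2)(+1.21) / 0.0592 = 40.9.

log K = 40.9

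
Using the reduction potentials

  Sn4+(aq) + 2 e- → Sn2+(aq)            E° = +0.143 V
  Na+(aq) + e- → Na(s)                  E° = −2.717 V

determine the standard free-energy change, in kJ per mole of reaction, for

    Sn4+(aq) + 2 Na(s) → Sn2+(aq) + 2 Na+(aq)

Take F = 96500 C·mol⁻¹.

−552 kJ/mol

In the reaction as written Sn4+(aq) is reduced, so the Sn⁴⁺/Sn²⁺ couple is the cathode and Na⁺/Na is the anode.
E°cell = +0.143 − (−2.717) = +2.860 V; balancing electrons gives n = 2.
ΔG° = −nFE°cell = −(2)(96500)(+2.860) J/mol = −552 kJ/mol.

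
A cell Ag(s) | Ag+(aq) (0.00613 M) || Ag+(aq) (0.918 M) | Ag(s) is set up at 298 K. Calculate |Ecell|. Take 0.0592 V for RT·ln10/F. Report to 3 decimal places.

For a concentration cell E°cell = 0, since both electrodes use the same couple.
The compartment with the higher Ag+(aq) concentration (0.918 M) acts as the cathode; ions are reduced there and produced at the dilute (0.00613 M) anode.
With n = 1, Ecell = −(0.0592/1)·log([dilute]/[conc]) = −(0.0592/1)·log(0.00613/0.918) = +0.129 V.

0.129 V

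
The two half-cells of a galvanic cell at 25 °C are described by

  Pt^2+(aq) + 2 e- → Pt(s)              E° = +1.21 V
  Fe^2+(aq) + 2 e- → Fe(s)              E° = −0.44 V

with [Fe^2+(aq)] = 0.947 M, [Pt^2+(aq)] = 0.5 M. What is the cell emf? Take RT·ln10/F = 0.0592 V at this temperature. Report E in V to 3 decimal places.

+1.642 V

Pt²⁺/Pt is reduced (cathode, E° = +1.21 V) and Fe²⁺/Fe is oxidized (anode).
The standard potential is +1.21 − (−0.44) = +1.65 V and the balanced reaction transfers n = 2 electrons.
The balanced reaction is Pt^2+(aq) + Fe(s) → Pt(s) + Fe^2+(aq), so Q = [Fe^2+(aq)] / [Pt^2+(aq)] = 1.89 and log Q = 0.277.
Applying E = E° − (RT ln10/nF)·log Q gives +1.65 − (0.0592/2)(0.277) = +1.642 V.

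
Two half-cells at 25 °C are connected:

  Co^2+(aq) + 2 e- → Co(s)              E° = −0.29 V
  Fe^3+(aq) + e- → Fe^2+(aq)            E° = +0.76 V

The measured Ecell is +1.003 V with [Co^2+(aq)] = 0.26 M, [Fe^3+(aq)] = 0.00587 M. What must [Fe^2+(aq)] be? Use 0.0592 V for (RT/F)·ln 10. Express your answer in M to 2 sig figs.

The Fe³⁺/Fe²⁺ couple has the larger reduction potential, so it is the cathode: E°cell = +0.76 − (−0.29) = +1.05 V and n = 2.
From the Nernst equation, log Q = n(E° − E)/0.0592 = 2·(+1.05 − (+1.003))/0.0592 = 1.588.
The balanced reaction is 2 Fe^3+(aq) + Co(s) → 2 Fe^2+(aq) + Co^2+(aq), so Q = ([Fe^2+(aq)]^2·[Co^2+(aq)]) / [Fe^3+(aq)]^2.
Solving for the unknown gives log [Fe^2+(aq)] = −1.145, so [Fe^2+(aq)] ≈ 0.072 M.

0.072 M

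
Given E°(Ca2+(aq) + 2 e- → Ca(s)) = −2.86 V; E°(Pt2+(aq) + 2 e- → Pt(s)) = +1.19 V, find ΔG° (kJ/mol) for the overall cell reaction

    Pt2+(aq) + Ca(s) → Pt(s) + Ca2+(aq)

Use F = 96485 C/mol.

In the reaction as written Pt2+(aq) is reduced, so the Pt²⁺/Pt couple is the cathode and Ca²⁺/Ca is the anode.
E°cell = +1.19 − (−2.86) = +4.05 V; balancing electrons gives n = 2.
ΔG° = −nFE°cell = −(2)(96485)(+4.05) J/mol = −782 kJ/mol.

−782 kJ/mol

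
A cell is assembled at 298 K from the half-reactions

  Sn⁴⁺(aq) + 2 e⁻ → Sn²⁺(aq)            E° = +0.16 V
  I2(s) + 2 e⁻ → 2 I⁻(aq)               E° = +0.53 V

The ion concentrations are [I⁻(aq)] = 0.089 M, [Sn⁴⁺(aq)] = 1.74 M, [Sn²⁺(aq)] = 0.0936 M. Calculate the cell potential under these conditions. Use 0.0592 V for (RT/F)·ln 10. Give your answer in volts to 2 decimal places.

I₂/I⁻ is reduced (cathode, E° = +0.53 V) and Sn⁴⁺/Sn²⁺ is oxidized (anode).
E°cell = +0.53 − (+0.16) = +0.37 V, with n = 2 electrons transferred.
For the overall reaction I2(s) + Sn²⁺(aq) → 2 I⁻(aq) + Sn⁴⁺(aq), Q = ([I⁻(aq)]^2·[Sn⁴⁺(aq)]) / [Sn²⁺(aq)] = 0.147, giving log Q = −0.832.
Applying E = E° − (RT ln10/nF)·log Q gives +0.37 − (0.0592/2)(−0.832) = +0.39 V.

+0.39 V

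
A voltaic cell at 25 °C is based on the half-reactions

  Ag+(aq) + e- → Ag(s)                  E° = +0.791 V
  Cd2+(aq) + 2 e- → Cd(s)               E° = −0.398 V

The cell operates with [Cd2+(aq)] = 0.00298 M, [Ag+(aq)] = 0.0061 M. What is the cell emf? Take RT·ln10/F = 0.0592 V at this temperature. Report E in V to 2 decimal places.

+1.13 V

Since E°(Ag⁺/Ag) > E°(Cd²⁺/Cd), Ag⁺/Ag serves as the cathode.
E°cell = E°cat − E°an = +0.791 − (−0.398) = +1.189 V; n = 2.
The balanced reaction is 2 Ag+(aq) + Cd(s) → 2 Ag(s) + Cd2+(aq), so Q = [Cd2+(aq)] / [Ag+(aq)]^2 = 80.1 and log Q = 1.904.
By the Nernst equation, E = +1.189 − (0.0592/2)·(1.904) = +1.13 V.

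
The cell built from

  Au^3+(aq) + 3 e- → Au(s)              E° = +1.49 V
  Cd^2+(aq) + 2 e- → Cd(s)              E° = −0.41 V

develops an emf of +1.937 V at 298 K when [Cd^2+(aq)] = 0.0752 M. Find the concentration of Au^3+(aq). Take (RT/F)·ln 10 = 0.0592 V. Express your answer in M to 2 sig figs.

With Au³⁺/Au at the cathode and Cd²⁺/Cd at the anode, E°cell = +1.49 − (−0.41) = +1.90 V (n = 6).
Rearranging E = E° − (0.0592/n)·log Q gives log Q = 6(+1.90 − (+1.937))/0.0592 = −3.750.
Balancing electrons gives 2 Au^3+(aq) + 3 Cd(s) → 2 Au(s) + 3 Cd^2+(aq); thus Q = [Cd^2+(aq)]^3 / [Au^3+(aq)]^2.
Isolating [Au^3+(aq)] in Q = 10^{−3.750} yields log [Au^3+(aq)] = 0.189, i.e. 1.5 M.

1.5 M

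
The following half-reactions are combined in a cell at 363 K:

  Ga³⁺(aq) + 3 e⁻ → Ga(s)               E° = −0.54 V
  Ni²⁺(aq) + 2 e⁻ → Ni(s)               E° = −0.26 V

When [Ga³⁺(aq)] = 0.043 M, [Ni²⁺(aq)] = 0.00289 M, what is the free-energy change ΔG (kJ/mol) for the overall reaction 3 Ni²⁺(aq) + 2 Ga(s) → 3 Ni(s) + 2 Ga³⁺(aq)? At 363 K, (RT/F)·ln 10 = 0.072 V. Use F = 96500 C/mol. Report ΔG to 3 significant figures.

With Ni²⁺/Ni reduced at the cathode, E°cell = −0.26 − (−0.54) = +0.28 V and n = 6.
Here Q = [Ga³⁺(aq)]^2 / [Ni²⁺(aq)]^3 = 7.66×10^4 (log Q = 4.884), giving E = +0.28 − (0.072/6)·(4.884) = +0.2214 V.
Finally ΔG = −nFE = −(6)(96500 C/mol)(+0.2214 V) = −128 kJ/mol.

−128 kJ/mol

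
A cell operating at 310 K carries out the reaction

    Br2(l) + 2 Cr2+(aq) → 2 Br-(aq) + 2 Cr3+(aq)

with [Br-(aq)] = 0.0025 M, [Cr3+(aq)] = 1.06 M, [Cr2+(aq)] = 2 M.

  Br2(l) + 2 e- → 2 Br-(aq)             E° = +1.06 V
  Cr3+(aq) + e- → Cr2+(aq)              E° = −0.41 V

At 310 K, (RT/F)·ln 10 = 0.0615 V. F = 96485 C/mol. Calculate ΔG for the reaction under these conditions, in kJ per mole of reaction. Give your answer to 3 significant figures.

−318 kJ/mol

The standard cell potential is +1.06 − (−0.41) = +1.47 V, with n = 2 electrons in the balanced equation.
Here Q = ([Br-(aq)]^2·[Cr3+(aq)]^2) / [Cr2+(aq)]^2 = 1.76×10^−6 (log Q = −5.756), giving E = +1.47 − (0.0615/2)·(−5.756) = +1.6470 V.
Then ΔG = −nFE = −2 × 96485 × +1.6470 J/mol = −318 kJ/mol.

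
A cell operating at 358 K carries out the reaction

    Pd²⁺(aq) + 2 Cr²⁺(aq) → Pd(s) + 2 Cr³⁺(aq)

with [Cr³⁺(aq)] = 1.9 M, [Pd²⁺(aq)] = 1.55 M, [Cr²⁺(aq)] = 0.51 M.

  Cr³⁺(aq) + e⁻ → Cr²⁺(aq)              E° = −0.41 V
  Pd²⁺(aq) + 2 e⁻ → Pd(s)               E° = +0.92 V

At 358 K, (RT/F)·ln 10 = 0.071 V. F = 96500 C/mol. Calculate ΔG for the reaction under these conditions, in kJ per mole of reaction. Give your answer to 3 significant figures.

E°cell = +0.92 − (−0.41) = +1.33 V; the balanced reaction transfers n = 2 electrons.
Q = [Cr³⁺(aq)]^2 / ([Pd²⁺(aq)]·[Cr²⁺(aq)]^2) = 8.95, so log Q = 0.952 and E = +1.33 − (0.071/2)(0.952) = +1.2962 V.
Finally ΔG = −nFE = −(2)(96500 C/mol)(+1.2962 V) = −250 kJ/mol.

−250 kJ/mol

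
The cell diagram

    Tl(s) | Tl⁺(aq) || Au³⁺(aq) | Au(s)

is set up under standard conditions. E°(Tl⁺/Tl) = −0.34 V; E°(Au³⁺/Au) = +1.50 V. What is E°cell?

+1.84 V

By convention the left-hand electrode in cell notation is the anode (oxidation) and the right-hand electrode is the cathode (reduction).
E°cell = E°(right) − E°(left) = +1.50 − (−0.34) = +1.84 V.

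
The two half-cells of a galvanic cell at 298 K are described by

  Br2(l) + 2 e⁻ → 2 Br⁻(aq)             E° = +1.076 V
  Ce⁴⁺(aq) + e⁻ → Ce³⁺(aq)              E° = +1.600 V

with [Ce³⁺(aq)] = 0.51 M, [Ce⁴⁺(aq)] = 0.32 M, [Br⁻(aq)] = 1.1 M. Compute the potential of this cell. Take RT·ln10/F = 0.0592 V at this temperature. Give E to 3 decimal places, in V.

Ce⁴⁺/Ce³⁺ is reduced (cathode, E° = +1.600 V) and Br₂/Br⁻ is oxidized (anode).
The standard potential is +1.600 − (+1.076) = +0.524 V and the balanced reaction transfers n = 2 electrons.
Balancing gives 2 Ce⁴⁺(aq) + 2 Br⁻(aq) → 2 Ce³⁺(aq) + Br2(l); hence Q = [Ce³⁺(aq)]^2 / ([Ce⁴⁺(aq)]^2·[Br⁻(aq)]^2) = 2.1 (log Q = 0.322).
By the Nernst equation, E = +0.524 − (0.0592/2)·(0.322) = +0.514 V.

+0.514 V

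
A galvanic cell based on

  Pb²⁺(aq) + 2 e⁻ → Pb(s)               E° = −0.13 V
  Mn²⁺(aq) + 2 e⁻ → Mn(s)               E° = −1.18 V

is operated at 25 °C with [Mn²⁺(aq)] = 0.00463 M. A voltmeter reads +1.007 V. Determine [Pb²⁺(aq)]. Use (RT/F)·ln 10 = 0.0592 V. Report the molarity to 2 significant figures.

0.00016 M

With Pb²⁺/Pb at the cathode and Mn²⁺/Mn at the anode, E°cell = −0.13 − (−1.18) = +1.05 V (n = 2).
From the Nernst equation, log Q = n(E° − E)/0.0592 = 2·(+1.05 − (+1.007))/0.0592 = 1.453.
Balancing electrons gives Pb²⁺(aq) + Mn(s) → Pb(s) + Mn²⁺(aq); thus Q = [Mn²⁺(aq)] / [Pb²⁺(aq)].
Isolating [Pb²⁺(aq)] in Q = 10^{1.453} yields log [Pb²⁺(aq)] = −3.787, i.e. 0.00016 M.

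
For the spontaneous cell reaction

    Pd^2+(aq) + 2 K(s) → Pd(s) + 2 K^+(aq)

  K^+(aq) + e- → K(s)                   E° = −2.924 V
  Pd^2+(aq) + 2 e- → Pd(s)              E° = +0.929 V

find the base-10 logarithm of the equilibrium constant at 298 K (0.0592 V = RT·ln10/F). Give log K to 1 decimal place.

log K = 130.2

The Pd²⁺/Pd couple is reduced (cathode); E°cell = +0.929 − (−2.924) = +3.853 V with n = 2.
At equilibrium E = 0, so log K = nE°cell / 0.0592 = (2)(+3.853) / 0.0592 = 130.2.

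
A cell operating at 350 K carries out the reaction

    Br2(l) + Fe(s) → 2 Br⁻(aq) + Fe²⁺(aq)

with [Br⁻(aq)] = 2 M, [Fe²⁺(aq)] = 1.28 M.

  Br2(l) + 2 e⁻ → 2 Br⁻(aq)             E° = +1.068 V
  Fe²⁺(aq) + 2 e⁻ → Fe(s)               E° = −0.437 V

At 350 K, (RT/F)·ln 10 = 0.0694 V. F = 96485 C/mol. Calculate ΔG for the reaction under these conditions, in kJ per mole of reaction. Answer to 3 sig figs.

−286 kJ/mol

With Br₂/Br⁻ reduced at the cathode, E°cell = +1.068 − (−0.437) = +1.505 V and n = 2.
Here Q = [Br⁻(aq)]^2·[Fe²⁺(aq)] = 5.12 (log Q = 0.709), giving E = +1.505 − (0.0694/2)·(0.709) = +1.4804 V.
Then ΔG = −nFE = −2 × 96485 × +1.4804 J/mol = −286 kJ/mol.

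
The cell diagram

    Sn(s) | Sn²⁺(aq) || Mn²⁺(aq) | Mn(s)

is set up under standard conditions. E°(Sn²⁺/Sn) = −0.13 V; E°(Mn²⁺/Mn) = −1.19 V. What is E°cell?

By convention the left-hand electrode in cell notation is the anode (oxidation) and the right-hand electrode is the cathode (reduction).
E°cell = E°(right) − E°(left) = −1.19 − (−0.13) = −1.06 V.
The negative sign shows that, as written, the cell would require an external voltage to drive the reaction.

−1.06 V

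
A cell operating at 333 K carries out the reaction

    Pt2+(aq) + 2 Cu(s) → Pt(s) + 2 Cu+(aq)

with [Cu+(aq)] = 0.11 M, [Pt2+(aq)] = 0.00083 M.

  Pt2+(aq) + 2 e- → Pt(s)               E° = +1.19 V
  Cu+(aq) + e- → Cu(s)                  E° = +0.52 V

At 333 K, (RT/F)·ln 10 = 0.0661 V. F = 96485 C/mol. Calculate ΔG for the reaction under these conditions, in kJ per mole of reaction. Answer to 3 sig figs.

The standard cell potential is +1.19 − (+0.52) = +0.67 V, with n = 2 electrons in the balanced equation.
Q = [Cu+(aq)]^2 / [Pt2+(aq)] = 14.6, so log Q = 1.164 and E = +0.67 − (0.0661/2)(1.164) = +0.6315 V.
Finally ΔG = −nFE = −(2)(96485 C/mol)(+0.6315 V) = −122 kJ/mol.

−122 kJ/mol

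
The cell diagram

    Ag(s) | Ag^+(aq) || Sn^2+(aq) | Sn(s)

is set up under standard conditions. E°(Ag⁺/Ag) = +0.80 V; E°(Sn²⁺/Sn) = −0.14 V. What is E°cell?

By convention the left-hand electrode in cell notation is the anode (oxidation) and the right-hand electrode is the cathode (reduction).
E°cell = E°(right) − E°(left) = −0.14 − (+0.80) = −0.94 V.
The negative sign shows that, as written, the cell would require an external voltage to drive the reaction.

−0.94 V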